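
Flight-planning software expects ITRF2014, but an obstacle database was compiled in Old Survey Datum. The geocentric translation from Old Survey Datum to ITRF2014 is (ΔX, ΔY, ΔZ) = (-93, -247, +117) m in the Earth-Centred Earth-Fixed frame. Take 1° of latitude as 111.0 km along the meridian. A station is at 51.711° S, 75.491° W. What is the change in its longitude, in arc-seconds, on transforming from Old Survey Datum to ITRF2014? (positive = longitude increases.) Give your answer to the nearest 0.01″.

sin φ = -0.784895, cos φ = 0.619628, sin λ = -0.968108, cos λ = 0.250532.
East component: ΔE = −sin λ·ΔX + cos λ·ΔY = −(-0.968108)(-93) + (0.250532)(-247) = -151.92 m.
1° of latitude spans 111000 m; at latitude φ, 1° of longitude spans that × cos φ = 68778.7 m, so Δλ = -151.92 / 68778.7 × 3600 = -7.952″.

Δλ = -7.95″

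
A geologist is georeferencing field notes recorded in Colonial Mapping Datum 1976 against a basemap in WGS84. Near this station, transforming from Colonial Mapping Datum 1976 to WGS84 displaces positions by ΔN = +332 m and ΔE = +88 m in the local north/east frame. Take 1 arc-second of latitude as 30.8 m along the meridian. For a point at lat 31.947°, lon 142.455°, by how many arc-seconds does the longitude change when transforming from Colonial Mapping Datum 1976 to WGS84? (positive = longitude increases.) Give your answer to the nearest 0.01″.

At latitude 31.947°, cos φ = 0.848538.
1″ of longitude at this latitude = 30.80 × cos φ = 26.1350 m, so Δλ = 88.0 / 26.1350 = 3.367″.

Δλ = 3.37″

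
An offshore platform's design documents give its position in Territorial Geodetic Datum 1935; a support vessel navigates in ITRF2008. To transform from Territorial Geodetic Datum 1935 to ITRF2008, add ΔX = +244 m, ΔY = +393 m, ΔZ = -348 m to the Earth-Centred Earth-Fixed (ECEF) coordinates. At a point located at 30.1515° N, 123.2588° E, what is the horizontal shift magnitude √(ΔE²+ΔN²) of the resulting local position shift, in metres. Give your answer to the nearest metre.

579 m

At φ = 30.1515°, λ = 123.2588°: sin φ = 0.502288, cos φ = 0.864700, sin λ = 0.836202, cos λ = -0.548422.
ΔE = −sin λ·ΔX + cos λ·ΔY = −(0.836202)·(244) + (-0.548422)·(393) = -419.56 m.
ΔN = −sin φ cos λ·ΔX − sin φ sin λ·ΔY + cos φ·ΔZ = −(0.502288)(-0.548422)(244) − (0.502288)(0.836202)(393) + (0.864700)(-348) = -398.77 m.
Horizontal magnitude = √(ΔE² + ΔN²) = √((-419.56)² + (-398.77)²) = 578.83 m.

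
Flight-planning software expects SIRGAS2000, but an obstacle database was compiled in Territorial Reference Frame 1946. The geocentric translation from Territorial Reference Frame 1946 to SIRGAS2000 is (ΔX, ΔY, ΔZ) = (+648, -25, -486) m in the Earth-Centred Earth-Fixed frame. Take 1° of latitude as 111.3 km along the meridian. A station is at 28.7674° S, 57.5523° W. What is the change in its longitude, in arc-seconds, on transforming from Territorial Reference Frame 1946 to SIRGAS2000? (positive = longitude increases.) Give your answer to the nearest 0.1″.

sin φ = -0.481255, cos φ = 0.876581, sin λ = -0.843882, cos λ = 0.536530.
East component: ΔE = −sin λ·ΔX + cos λ·ΔY = −(-0.843882)(648) + (0.536530)(-25) = 533.42 m.
1° of latitude spans 111300 m; at latitude φ, 1° of longitude spans that × cos φ = 97563.4 m, so Δλ = 533.42 / 97563.4 × 3600 = 19.683″.

Δλ = 19.7″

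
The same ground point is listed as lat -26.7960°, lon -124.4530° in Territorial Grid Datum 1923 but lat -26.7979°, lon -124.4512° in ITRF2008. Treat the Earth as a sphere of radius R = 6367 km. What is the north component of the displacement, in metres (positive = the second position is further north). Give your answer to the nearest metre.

ΔN = -211 m

Δφ = -26.7979° − -26.7960° = -0.0019°; Δλ = -124.4512° − -124.4530° = +0.0018°.
1° along a meridian = πR/180 = 111125 m.
ΔN = Δφ × 111125 = -211.1 m; ΔE = Δλ × 111125 × cos(-26.7960°) = +0.0018 × 111125 × 0.892617 = 178.5 m.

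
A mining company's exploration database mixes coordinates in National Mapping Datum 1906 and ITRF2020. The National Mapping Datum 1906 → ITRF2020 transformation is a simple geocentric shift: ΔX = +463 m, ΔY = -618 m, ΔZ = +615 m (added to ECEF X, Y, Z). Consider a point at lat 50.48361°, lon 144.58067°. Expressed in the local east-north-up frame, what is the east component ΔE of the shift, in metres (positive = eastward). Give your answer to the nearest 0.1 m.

The local east axis at (φ, λ) is (−sin λ, cos λ, 0), so ΔE = −sin(144.58067°)·463 + cos(144.58067°)·(-618) = 235.29 m.

ΔE = 235.3 m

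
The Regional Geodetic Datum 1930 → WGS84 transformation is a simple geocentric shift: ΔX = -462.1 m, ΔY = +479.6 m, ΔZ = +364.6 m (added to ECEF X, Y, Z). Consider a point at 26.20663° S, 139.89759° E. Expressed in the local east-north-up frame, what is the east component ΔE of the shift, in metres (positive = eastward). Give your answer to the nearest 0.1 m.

ΔE = -69.2 m

At φ = -26.20663°, λ = 139.89759°: sin φ = -0.441610, cos φ = 0.897207, sin λ = 0.644156, cos λ = -0.764894.
ΔE = −sin λ·ΔX + cos λ·ΔY = −(0.644156)·(-462.1) + (-0.764894)·(479.6) = -69.18 m.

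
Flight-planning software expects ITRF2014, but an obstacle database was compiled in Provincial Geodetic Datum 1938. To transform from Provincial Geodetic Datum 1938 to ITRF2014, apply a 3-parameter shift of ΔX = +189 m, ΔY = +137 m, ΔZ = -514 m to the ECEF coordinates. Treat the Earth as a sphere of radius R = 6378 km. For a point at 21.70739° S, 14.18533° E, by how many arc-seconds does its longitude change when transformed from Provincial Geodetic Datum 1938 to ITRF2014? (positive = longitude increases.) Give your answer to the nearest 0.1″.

sin φ = -0.369867, cos φ = 0.929085, sin λ = 0.245059, cos λ = 0.969508.
East component: ΔE = −sin λ·ΔX + cos λ·ΔY = −(0.245059)(189) + (0.969508)(137) = 86.51 m.
1° of latitude spans πR/180 = 111317 m; at latitude φ, 1° of longitude spans that × cos φ = 103423.0 m, so Δλ = 86.51 / 103423.0 × 3600 = 3.011″.

Δλ = 3.0″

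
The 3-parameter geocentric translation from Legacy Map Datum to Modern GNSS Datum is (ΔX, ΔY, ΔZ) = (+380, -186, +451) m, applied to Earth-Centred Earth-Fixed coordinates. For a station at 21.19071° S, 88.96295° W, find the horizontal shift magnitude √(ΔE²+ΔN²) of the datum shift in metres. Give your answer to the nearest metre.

618 m

At φ = -21.19071°, λ = -88.96295°: sin φ = -0.361473, cos φ = 0.932382, sin λ = -0.999836, cos λ = 0.018099.
ΔE = −sin λ·ΔX + cos λ·ΔY = −(-0.999836)·(380) + (0.018099)·(-186) = 376.57 m.
ΔN = −sin φ cos λ·ΔX − sin φ sin λ·ΔY + cos φ·ΔZ = −(-0.361473)(0.018099)(380) − (-0.361473)(-0.999836)(-186) + (0.932382)(451) = 490.21 m.
Horizontal magnitude = √(ΔE² + ΔN²) = √(376.57² + 490.21²) = 618.15 m.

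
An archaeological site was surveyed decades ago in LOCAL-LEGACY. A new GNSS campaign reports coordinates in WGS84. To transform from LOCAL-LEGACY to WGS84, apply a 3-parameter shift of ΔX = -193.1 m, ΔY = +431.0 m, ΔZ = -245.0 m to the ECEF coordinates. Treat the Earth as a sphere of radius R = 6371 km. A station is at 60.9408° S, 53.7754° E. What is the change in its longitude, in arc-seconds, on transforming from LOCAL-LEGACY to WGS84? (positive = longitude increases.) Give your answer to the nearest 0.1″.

sin φ = -0.874118, cos φ = 0.485713, sin λ = 0.806707, cos λ = 0.590952.
East component: ΔE = −sin λ·ΔX + cos λ·ΔY = −(0.806707)(-193.1) + (0.590952)(431.0) = 410.48 m.
1° of latitude spans πR/180 = 111195 m; at latitude φ, 1° of longitude spans that × cos φ = 54008.8 m, so Δλ = 410.48 / 54008.8 × 3600 = 27.361″.

Δλ = 27.4″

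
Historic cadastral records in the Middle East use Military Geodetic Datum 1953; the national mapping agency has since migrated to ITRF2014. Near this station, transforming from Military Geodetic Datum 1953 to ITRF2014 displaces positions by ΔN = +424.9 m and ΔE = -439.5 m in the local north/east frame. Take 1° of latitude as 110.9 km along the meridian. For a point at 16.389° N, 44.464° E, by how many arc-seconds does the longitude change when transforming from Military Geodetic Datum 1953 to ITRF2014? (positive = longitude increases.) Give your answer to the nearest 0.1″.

At latitude 16.389°, cos φ = 0.959368.
1° of longitude at this latitude = 110.9 × cos φ = 106.39 km, so Δλ = -439.5 / 106393.9 = -0.0041309° = -14.871″.

Δλ = -14.9″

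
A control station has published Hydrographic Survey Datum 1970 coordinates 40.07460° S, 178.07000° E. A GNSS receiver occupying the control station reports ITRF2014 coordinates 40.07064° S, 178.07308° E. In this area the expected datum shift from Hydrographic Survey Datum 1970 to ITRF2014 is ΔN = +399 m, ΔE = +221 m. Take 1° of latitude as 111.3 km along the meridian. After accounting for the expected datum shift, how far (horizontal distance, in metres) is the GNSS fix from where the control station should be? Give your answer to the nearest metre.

59 m

Observed coordinate differences: Δφ = +0.00396°, Δλ = +0.00308°.
Converting to metres (1° lat = 111300 m, cos φ = 0.765207): observed ΔN = 440.7 m, observed ΔE = 262.3 m.
Subtracting the expected shift leaves a residual of 440.7 − (399) = 41.7 m north and 262.3 − (221) = 41.3 m east.
Residual distance = √(41.7² + 41.3²) = 58.7 m.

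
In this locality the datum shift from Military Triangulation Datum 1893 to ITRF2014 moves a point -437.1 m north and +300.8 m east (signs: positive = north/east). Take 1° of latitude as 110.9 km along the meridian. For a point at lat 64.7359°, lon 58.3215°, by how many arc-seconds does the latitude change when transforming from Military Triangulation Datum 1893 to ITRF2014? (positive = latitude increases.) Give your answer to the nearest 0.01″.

Δφ = -14.19″

1° of latitude = 110.9 km, so Δφ = -437.1 / 110900 = -0.0039414° = -14.189″.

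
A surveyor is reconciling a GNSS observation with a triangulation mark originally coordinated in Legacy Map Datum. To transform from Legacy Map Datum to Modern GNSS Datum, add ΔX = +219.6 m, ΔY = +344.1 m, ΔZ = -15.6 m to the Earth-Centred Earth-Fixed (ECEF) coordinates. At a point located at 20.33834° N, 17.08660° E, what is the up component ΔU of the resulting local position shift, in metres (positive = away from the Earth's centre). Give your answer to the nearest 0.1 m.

ΔU = 286.2 m

The local up (radial) axis is (cos φ cos λ, cos φ sin λ, sin φ), giving ΔU = 196.821 + 94.799 − 5.422 = 286.20 m.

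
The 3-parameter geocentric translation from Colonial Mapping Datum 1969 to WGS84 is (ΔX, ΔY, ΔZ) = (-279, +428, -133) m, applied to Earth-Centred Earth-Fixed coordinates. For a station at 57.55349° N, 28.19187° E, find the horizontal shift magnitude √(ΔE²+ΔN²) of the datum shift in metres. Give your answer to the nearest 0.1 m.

At φ = 57.55349°, λ = 28.19187°: sin φ = 0.843893, cos φ = 0.536512, sin λ = 0.472426, cos λ = 0.881370.
ΔE = −sin λ·ΔX + cos λ·ΔY = −(0.472426)·(-279) + (0.881370)·(428) = 509.03 m.
ΔN = −sin φ cos λ·ΔX − sin φ sin λ·ΔY + cos φ·ΔZ = −(0.843893)(0.881370)(-279) − (0.843893)(0.472426)(428) + (0.536512)(-133) = -34.47 m.
Horizontal magnitude = √(ΔE² + ΔN²) = √(509.03² + (-34.47)²) = 510.20 m.

510.2 m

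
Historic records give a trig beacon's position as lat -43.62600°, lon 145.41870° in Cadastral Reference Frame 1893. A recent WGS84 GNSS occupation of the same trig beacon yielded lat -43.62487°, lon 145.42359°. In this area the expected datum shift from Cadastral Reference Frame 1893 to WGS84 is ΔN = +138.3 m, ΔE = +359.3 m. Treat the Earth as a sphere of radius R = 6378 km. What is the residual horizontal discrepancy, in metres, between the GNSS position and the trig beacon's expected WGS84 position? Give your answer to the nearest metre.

37 m

Observed coordinate differences: Δφ = +0.00113°, Δλ = +0.00489°.
Converting to metres (1° lat = 111317 m, cos φ = 0.723859): observed ΔN = 125.8 m, observed ΔE = 394.0 m.
Subtracting the expected shift leaves a residual of 125.8 − (138.3) = -12.5 m north and 394.0 − (359.3) = 34.7 m east.
Residual distance = √((-12.5)² + 34.7²) = 36.9 m.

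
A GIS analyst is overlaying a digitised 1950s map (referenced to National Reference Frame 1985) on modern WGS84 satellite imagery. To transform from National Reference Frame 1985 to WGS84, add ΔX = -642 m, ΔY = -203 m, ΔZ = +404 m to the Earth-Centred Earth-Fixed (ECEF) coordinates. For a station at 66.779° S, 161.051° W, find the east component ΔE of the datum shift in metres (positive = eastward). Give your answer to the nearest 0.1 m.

The local east axis at (φ, λ) is (−sin λ, cos λ, 0), so ΔE = −sin(-161.051°)·(-642) + cos(-161.051°)·(-203) = -16.48 m.

ΔE = -16.5 m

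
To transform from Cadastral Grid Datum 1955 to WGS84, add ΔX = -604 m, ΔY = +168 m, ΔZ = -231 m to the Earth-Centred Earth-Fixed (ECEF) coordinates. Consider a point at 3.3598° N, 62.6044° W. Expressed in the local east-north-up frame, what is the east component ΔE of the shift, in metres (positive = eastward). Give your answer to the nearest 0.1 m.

ΔE = -459.0 m

The local east axis at (φ, λ) is (−sin λ, cos λ, 0), so ΔE = −sin(-62.6044°)·(-604) + cos(-62.6044°)·168 = -458.96 m.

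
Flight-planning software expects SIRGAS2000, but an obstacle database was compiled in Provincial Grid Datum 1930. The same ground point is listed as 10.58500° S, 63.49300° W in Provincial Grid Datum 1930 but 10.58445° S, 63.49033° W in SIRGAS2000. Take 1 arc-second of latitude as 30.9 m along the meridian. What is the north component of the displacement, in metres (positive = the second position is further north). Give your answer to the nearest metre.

Δφ = -10.58445° − -10.58500° = +0.00055°; Δλ = -63.49033° − -63.49300° = +0.00267°.
1° of latitude = 3600 × 30.90 = 111240 m.
ΔN = Δφ × 111240 = 61.2 m; ΔE = Δλ × 111240 × cos(-10.58500°) = +0.00267 × 111240 × 0.982983 = 292.0 m.

ΔN = 61 m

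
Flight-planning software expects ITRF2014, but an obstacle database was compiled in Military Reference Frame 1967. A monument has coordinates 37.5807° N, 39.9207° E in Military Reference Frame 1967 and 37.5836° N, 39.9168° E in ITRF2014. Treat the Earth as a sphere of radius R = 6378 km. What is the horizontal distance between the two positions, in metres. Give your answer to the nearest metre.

Δφ = 37.5836° − 37.5807° = +0.0029°; Δλ = 39.9168° − 39.9207° = -0.0039°.
1° along a meridian = πR/180 = 111317 m.
ΔN = Δφ × 111317 = 322.8 m; ΔE = Δλ × 111317 × cos(37.5807°) = -0.0039 × 111317 × 0.792495 = -344.1 m.
Distance = √(ΔE² + ΔN²) = √((-344.1)² + 322.8²) = 471.8 m.

472 m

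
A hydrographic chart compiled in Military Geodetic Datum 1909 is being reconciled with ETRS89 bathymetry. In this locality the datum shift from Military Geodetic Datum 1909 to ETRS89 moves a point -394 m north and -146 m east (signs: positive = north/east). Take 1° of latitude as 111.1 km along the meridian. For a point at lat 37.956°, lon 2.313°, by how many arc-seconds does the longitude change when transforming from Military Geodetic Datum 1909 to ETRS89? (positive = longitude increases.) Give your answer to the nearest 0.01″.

Δλ = -6.00″

At latitude 37.956°, cos φ = 0.788483.
1° of longitude at this latitude = 111.1 × cos φ = 87.60 km, so Δλ = -146.0 / 87600.5 = -0.0016667° = -6.000″.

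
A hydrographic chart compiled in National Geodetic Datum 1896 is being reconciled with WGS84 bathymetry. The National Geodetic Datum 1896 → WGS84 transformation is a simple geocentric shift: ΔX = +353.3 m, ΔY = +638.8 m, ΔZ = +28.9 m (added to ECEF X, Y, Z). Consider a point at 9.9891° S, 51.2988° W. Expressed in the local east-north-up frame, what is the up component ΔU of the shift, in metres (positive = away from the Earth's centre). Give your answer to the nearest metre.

ΔU = -278 m

At φ = -9.9891°, λ = -51.2988°: sin φ = -0.173461, cos φ = 0.984841, sin λ = -0.780417, cos λ = 0.625259.
ΔU = cos φ cos λ·ΔX + cos φ sin λ·ΔY + sin φ·ΔZ = (0.984841)(0.625259)(353.3) + (0.984841)(-0.780417)(638.8) + (-0.173461)(28.9) = -278.43 m.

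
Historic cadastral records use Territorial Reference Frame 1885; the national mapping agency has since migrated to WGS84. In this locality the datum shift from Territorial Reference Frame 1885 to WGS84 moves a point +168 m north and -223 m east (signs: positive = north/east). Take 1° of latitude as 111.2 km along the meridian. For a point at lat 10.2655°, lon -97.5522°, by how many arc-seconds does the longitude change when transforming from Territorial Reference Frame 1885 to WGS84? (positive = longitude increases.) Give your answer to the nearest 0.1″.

Δλ = -7.3″

At latitude 10.2655°, cos φ = 0.983993.
1° of longitude at this latitude = 111.2 × cos φ = 109.42 km, so Δλ = -223.0 / 109420.0 = -0.0020380° = -7.337″.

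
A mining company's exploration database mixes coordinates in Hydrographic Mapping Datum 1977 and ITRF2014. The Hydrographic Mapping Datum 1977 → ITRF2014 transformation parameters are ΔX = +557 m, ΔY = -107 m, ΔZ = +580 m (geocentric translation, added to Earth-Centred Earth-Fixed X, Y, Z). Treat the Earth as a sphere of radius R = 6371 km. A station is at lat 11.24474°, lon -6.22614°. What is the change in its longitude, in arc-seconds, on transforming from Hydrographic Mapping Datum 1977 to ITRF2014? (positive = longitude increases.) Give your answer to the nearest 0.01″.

sin φ = 0.195000, cos φ = 0.980803, sin λ = -0.108453, cos λ = 0.994102.
East component: ΔE = −sin λ·ΔX + cos λ·ΔY = −(-0.108453)(557) + (0.994102)(-107) = -45.96 m.
1° of latitude spans πR/180 = 111195 m; at latitude φ, 1° of longitude spans that × cos φ = 109060.3 m, so Δλ = -45.96 / 109060.3 × 3600 = -1.517″.

Δλ = -1.52″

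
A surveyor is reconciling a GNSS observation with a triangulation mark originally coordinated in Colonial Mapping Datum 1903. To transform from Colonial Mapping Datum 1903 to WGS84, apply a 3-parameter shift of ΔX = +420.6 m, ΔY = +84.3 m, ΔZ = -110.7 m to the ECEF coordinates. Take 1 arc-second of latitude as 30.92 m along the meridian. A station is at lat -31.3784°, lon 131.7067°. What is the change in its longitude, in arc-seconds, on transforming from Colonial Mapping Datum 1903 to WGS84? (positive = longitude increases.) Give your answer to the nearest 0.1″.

sin φ = -0.520688, cos φ = 0.853747, sin λ = 0.746560, cos λ = -0.665318.
East component: ΔE = −sin λ·ΔX + cos λ·ΔY = −(0.746560)(420.6) + (-0.665318)(84.3) = -370.09 m.
1° of latitude spans 3600 × 30.92 = 111312 m; at latitude φ, 1° of longitude spans that × cos φ = 95032.3 m, so Δλ = -370.09 / 95032.3 × 3600 = -14.020″.

Δλ = -14.0″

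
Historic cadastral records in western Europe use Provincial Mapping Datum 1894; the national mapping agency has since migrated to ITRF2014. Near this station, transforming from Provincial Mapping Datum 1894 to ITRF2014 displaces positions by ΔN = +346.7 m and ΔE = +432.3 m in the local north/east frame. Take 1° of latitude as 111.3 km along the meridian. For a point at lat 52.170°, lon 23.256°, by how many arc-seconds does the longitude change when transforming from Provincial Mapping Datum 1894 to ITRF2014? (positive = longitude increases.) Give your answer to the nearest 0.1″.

At latitude 52.170°, cos φ = 0.613321.
1° of longitude at this latitude = 111.3 × cos φ = 68.26 km, so Δλ = 432.3 / 68262.6 = 0.0063329° = 22.798″.

Δλ = 22.8″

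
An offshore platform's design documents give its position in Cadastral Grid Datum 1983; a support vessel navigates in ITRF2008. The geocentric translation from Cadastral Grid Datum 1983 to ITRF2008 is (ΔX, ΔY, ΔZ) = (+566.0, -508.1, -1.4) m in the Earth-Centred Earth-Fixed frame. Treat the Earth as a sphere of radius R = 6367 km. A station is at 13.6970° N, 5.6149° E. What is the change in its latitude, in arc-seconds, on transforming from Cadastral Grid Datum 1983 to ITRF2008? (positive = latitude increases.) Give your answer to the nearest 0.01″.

sin φ = 0.236787, cos φ = 0.971562, sin λ = 0.097842, cos λ = 0.995202.
North component: ΔN = −sin φ cos λ·ΔX − sin φ sin λ·ΔY + cos φ·ΔZ = −(0.236787)(0.995202)(566.0) − (0.236787)(0.097842)(-508.1) + (0.971562)(-1.4) = -122.97 m.
1° of latitude spans πR/180 = 111125 m, so Δφ = -122.97 / 111125 × 3600 = -3.984″.

Δφ = -3.98″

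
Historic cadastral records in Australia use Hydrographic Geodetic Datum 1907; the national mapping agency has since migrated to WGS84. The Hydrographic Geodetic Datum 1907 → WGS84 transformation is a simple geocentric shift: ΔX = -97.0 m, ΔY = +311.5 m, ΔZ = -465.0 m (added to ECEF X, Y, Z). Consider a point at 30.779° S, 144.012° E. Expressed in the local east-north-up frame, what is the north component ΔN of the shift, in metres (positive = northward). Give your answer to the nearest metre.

At φ = -30.779°, λ = 144.012°: sin φ = -0.511728, cos φ = 0.859148, sin λ = 0.587616, cos λ = -0.809140.
ΔN = −sin φ cos λ·ΔX − sin φ sin λ·ΔY + cos φ·ΔZ = −(-0.511728)(-0.809140)(-97.0) − (-0.511728)(0.587616)(311.5) + (0.859148)(-465.0) = -265.67 m.

ΔN = -266 m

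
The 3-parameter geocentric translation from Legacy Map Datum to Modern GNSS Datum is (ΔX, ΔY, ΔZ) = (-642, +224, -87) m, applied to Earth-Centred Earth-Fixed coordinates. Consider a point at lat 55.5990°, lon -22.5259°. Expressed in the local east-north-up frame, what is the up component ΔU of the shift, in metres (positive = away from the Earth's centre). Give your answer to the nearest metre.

ΔU = -455 m

At φ = 55.5990°, λ = -22.5259°: sin φ = 0.825104, cos φ = 0.564981, sin λ = -0.383101, cos λ = 0.923706.
ΔU = cos φ cos λ·ΔX + cos φ sin λ·ΔY + sin φ·ΔZ = (0.564981)(0.923706)(-642) + (0.564981)(-0.383101)(224) + (0.825104)(-87) = -455.31 m.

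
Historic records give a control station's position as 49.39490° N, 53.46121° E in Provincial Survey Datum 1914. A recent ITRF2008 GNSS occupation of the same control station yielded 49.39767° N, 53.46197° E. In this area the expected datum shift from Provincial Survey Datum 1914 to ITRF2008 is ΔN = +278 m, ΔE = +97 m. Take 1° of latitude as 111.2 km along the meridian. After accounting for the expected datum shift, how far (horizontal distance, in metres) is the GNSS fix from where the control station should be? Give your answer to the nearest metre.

52 m

Observed coordinate differences: Δφ = +0.00277°, Δλ = +0.00076°.
Converting to metres (1° lat = 111200 m, cos φ = 0.650842): observed ΔN = 308.0 m, observed ΔE = 55.0 m.
Subtracting the expected shift leaves a residual of 308.0 − (278) = 30.0 m north and 55.0 − (97) = -42.0 m east.
Residual distance = √(30.0² + (-42.0)²) = 51.6 m.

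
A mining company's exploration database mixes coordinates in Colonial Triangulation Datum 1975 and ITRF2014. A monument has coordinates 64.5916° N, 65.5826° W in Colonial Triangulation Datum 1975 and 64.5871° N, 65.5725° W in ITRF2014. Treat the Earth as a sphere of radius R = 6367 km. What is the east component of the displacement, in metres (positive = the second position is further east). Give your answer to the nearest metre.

ΔE = 482 m

Δφ = 64.5871° − 64.5916° = -0.0045°; Δλ = -65.5725° − -65.5826° = +0.0101°.
1° along a meridian = πR/180 = 111125 m.
ΔN = Δφ × 111125 = -500.1 m; ΔE = Δλ × 111125 × cos(64.5916°) = +0.0101 × 111125 × 0.429068 = 481.6 m.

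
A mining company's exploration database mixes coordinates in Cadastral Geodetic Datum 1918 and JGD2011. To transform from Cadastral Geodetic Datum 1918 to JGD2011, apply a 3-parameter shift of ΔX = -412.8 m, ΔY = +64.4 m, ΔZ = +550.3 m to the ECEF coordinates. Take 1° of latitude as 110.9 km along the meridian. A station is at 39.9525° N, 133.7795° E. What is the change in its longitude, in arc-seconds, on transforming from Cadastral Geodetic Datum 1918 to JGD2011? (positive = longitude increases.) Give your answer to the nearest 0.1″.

Δλ = 10.7″

sin φ = 0.642152, cos φ = 0.766577, sin λ = 0.722008, cos λ = -0.691885.
East component: ΔE = −sin λ·ΔX + cos λ·ΔY = −(0.722008)(-412.8) + (-0.691885)(64.4) = 253.49 m.
1° of latitude spans 110900 m; at latitude φ, 1° of longitude spans that × cos φ = 85013.4 m, so Δλ = 253.49 / 85013.4 × 3600 = 10.734″.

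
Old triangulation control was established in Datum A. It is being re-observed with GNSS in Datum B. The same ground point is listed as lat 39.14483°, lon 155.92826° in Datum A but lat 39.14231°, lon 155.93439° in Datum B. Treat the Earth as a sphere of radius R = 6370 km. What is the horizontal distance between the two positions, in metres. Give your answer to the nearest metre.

Δφ = 39.14231° − 39.14483° = -0.00252°; Δλ = 155.93439° − 155.92826° = +0.00613°.
1° along a meridian = πR/180 = 111177 m.
ΔN = Δφ × 111177 = -280.2 m; ΔE = Δλ × 111177 × cos(39.14483°) = +0.00613 × 111177 × 0.775553 = 528.6 m.
Distance = √(ΔE² + ΔN²) = √(528.6² + (-280.2)²) = 598.2 m.

598 m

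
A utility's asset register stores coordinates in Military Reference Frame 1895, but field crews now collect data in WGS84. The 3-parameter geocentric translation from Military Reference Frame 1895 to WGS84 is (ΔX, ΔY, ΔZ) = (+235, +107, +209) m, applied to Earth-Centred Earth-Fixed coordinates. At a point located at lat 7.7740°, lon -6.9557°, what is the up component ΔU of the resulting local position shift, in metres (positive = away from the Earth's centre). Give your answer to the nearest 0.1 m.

The local up (radial) axis is (cos φ cos λ, cos φ sin λ, sin φ), giving ΔU = 231.127 − 12.839 + 28.271 = 246.56 m.

ΔU = 246.6 m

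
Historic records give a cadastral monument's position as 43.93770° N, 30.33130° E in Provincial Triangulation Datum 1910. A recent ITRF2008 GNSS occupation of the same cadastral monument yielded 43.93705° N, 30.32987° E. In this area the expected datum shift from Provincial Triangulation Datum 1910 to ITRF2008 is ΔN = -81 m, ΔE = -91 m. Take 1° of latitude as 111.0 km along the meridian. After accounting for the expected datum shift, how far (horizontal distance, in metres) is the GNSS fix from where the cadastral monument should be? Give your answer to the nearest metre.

25 m

Observed coordinate differences: Δφ = -0.00065°, Δλ = -0.00143°.
Converting to metres (1° lat = 111000 m, cos φ = 0.720095): observed ΔN = -72.2 m, observed ΔE = -114.3 m.
Subtracting the expected shift leaves a residual of -72.2 − (-81) = 8.8 m north and -114.3 − (-91) = -23.3 m east.
Residual distance = √(8.8² + (-23.3)²) = 24.9 m.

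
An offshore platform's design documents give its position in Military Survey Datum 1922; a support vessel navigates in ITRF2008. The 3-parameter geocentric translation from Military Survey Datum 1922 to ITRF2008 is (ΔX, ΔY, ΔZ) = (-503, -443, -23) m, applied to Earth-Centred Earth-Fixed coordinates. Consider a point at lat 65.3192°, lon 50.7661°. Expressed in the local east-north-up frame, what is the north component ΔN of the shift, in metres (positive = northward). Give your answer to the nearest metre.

The local north axis is (−sin φ cos λ, −sin φ sin λ, cos φ), giving ΔN = 289.079 + 311.789 − 9.604 = 591.26 m.

ΔN = 591 m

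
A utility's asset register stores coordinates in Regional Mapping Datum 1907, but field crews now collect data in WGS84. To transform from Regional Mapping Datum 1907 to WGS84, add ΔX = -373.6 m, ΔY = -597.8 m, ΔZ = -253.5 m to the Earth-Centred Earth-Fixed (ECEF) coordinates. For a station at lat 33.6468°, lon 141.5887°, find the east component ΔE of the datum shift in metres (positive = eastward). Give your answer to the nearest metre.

ΔE = 701 m

The local east axis at (φ, λ) is (−sin λ, cos λ, 0), so ΔE = −sin(141.5887°)·(-373.6) + cos(141.5887°)·(-597.8) = 700.54 m.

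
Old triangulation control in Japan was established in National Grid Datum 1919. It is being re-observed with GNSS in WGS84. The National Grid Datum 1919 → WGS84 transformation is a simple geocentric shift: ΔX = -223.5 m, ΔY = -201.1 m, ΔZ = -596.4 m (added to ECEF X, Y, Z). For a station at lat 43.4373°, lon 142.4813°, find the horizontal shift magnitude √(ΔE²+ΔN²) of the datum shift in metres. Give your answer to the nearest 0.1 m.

The local east axis at (φ, λ) is (−sin λ, cos λ, 0), so ΔE = −sin(142.4813°)·(-223.5) + cos(142.4813°)·(-201.1) = 295.62 m.
The local north axis is (−sin φ cos λ, −sin φ sin λ, cos φ), giving ΔN = -121.884 + 84.208 − 433.062 = -470.74 m.
Horizontal magnitude = √(ΔE² + ΔN²) = √(295.62² + (-470.74)²) = 555.86 m.

555.9 m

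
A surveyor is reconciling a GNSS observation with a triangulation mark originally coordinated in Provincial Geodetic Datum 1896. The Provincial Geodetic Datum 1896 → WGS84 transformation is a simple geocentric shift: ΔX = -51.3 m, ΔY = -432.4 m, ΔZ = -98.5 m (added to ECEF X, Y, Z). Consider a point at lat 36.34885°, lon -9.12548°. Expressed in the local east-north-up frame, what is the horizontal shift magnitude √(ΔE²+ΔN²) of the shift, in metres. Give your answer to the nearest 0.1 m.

At φ = 36.34885°, λ = -9.12548°: sin φ = 0.592700, cos φ = 0.805423, sin λ = -0.158597, cos λ = 0.987343.
ΔE = −sin λ·ΔX + cos λ·ΔY = −(-0.158597)·(-51.3) + (0.987343)·(-432.4) = -435.06 m.
ΔN = −sin φ cos λ·ΔX − sin φ sin λ·ΔY + cos φ·ΔZ = −(0.592700)(0.987343)(-51.3) − (0.592700)(-0.158597)(-432.4) + (0.805423)(-98.5) = -89.96 m.
Horizontal magnitude = √(ΔE² + ΔN²) = √((-435.06)² + (-89.96)²) = 444.27 m.

444.3 m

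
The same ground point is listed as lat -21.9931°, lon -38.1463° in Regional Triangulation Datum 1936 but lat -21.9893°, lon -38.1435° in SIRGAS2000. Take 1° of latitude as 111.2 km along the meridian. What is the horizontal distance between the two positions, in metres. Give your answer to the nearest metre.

512 m

Δφ = -21.9893° − -21.9931° = +0.0038°; Δλ = -38.1435° − -38.1463° = +0.0028°.
ΔN = Δφ × 111200 = 422.6 m; ΔE = Δλ × 111200 × cos(-21.9931°) = +0.0028 × 111200 × 0.927229 = 288.7 m.
Distance = √(ΔE² + ΔN²) = √(288.7² + 422.6²) = 511.8 m.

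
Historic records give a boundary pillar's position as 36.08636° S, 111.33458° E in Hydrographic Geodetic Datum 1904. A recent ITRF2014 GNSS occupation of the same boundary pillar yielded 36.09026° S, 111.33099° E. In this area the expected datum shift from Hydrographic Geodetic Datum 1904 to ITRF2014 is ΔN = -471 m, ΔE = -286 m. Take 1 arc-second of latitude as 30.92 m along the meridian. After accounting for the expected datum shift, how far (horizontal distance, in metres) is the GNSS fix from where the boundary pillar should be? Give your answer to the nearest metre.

Observed coordinate differences: Δφ = -0.00390°, Δλ = -0.00359°.
Converting to metres (1° lat = 111312 m, cos φ = 0.808130): observed ΔN = -434.1 m, observed ΔE = -322.9 m.
Subtracting the expected shift leaves a residual of -434.1 − (-471) = 36.9 m north and -322.9 − (-286) = -36.9 m east.
Residual distance = √(36.9² + (-36.9)²) = 52.2 m.

52 m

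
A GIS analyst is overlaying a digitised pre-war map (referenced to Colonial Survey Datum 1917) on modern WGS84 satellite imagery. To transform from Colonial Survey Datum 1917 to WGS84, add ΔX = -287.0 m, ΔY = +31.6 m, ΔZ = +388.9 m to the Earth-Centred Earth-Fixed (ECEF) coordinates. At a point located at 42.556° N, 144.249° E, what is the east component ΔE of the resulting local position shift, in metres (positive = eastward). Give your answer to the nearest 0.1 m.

The local east axis at (φ, λ) is (−sin λ, cos λ, 0), so ΔE = −sin(144.249°)·(-287.0) + cos(144.249°)·31.6 = 142.04 m.

ΔE = 142.0 m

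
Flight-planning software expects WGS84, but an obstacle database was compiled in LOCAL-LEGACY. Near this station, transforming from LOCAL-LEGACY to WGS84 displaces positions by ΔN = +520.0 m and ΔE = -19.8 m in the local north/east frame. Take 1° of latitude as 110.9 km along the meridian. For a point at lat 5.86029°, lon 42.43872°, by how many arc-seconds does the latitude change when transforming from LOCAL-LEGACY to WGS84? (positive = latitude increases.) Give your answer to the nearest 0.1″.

Δφ = 16.9″

1° of latitude = 110.9 km, so Δφ = 520.0 / 110900 = 0.0046889° = 16.880″.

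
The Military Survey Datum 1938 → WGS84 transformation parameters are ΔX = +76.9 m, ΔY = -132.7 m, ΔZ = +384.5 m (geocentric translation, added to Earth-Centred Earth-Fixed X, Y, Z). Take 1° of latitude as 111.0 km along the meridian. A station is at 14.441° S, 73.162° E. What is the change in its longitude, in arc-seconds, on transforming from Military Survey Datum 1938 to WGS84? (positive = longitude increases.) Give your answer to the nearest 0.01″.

Δλ = -3.75″

sin φ = -0.249383, cos φ = 0.968405, sin λ = 0.957128, cos λ = 0.289667.
East component: ΔE = −sin λ·ΔX + cos λ·ΔY = −(0.957128)(76.9) + (0.289667)(-132.7) = -112.04 m.
1° of latitude spans 111000 m; at latitude φ, 1° of longitude spans that × cos φ = 107492.9 m, so Δλ = -112.04 / 107492.9 × 3600 = -3.752″.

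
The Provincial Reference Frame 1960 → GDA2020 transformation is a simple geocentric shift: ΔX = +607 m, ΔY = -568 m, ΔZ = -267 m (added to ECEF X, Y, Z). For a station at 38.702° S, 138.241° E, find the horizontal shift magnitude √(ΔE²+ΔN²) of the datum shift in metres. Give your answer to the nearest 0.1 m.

728.3 m

At φ = -38.702°, λ = 138.241°: sin φ = -0.625270, cos φ = 0.780409, sin λ = 0.665999, cos λ = -0.745953.
ΔE = −sin λ·ΔX + cos λ·ΔY = −(0.665999)·(607) + (-0.745953)·(-568) = 19.44 m.
ΔN = −sin φ cos λ·ΔX − sin φ sin λ·ΔY + cos φ·ΔZ = −(-0.625270)(-0.745953)(607) − (-0.625270)(0.665999)(-568) + (0.780409)(-267) = -728.02 m.
Horizontal magnitude = √(ΔE² + ΔN²) = √(19.44² + (-728.02)²) = 728.28 m.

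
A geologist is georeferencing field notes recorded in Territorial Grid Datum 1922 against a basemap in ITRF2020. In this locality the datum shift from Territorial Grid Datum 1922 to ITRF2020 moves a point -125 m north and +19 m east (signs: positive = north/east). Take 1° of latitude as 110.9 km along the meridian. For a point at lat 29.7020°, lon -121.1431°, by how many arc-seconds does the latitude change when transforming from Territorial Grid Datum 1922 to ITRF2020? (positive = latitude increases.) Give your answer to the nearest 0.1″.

Δφ = -4.1″

1° of latitude = 110.9 km, so Δφ = -125.0 / 110900 = -0.0011271° = -4.058″.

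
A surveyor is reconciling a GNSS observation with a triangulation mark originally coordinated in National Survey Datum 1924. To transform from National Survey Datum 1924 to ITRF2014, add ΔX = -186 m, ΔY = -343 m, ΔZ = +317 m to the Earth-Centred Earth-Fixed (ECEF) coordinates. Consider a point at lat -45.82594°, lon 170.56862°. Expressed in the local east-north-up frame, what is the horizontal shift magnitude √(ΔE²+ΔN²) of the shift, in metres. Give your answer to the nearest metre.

At φ = -45.82594°, λ = 170.56862°: sin φ = -0.717226, cos φ = 0.696840, sin λ = 0.163866, cos λ = -0.986483.
ΔE = −sin λ·ΔX + cos λ·ΔY = −(0.163866)·(-186) + (-0.986483)·(-343) = 368.84 m.
ΔN = −sin φ cos λ·ΔX − sin φ sin λ·ΔY + cos φ·ΔZ = −(-0.717226)(-0.986483)(-186) − (-0.717226)(0.163866)(-343) + (0.696840)(317) = 312.19 m.
Horizontal magnitude = √(ΔE² + ΔN²) = √(368.84² + 312.19²) = 483.22 m.

483 m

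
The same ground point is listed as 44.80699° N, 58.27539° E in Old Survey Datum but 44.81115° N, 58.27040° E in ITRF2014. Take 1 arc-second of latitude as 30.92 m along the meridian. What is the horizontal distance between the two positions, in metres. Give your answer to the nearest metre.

608 m

Δφ = 44.81115° − 44.80699° = +0.00416°; Δλ = 58.27040° − 58.27539° = -0.00499°.
1° of latitude = 3600 × 30.92 = 111312 m.
ΔN = Δφ × 111312 = 463.1 m; ΔE = Δλ × 111312 × cos(44.80699°) = -0.00499 × 111312 × 0.709485 = -394.1 m.
Distance = √(ΔE² + ΔN²) = √((-394.1)² + 463.1²) = 608.0 m.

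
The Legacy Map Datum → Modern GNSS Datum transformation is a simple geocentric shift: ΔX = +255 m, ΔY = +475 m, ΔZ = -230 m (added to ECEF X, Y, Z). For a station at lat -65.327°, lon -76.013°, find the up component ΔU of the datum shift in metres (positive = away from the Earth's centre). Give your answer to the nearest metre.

ΔU = 42 m

At φ = -65.327°, λ = -76.013°: sin φ = -0.908705, cos φ = 0.417439, sin λ = -0.970351, cos λ = 0.241702.
ΔU = cos φ cos λ·ΔX + cos φ sin λ·ΔY + sin φ·ΔZ = (0.417439)(0.241702)(255) + (0.417439)(-0.970351)(475) + (-0.908705)(-230) = 42.33 m.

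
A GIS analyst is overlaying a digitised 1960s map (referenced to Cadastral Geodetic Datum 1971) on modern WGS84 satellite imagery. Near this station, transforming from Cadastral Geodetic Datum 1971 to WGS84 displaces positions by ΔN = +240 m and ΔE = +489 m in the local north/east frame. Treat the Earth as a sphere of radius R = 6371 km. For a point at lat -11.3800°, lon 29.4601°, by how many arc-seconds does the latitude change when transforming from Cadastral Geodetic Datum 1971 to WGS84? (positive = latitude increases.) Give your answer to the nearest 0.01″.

On a sphere of radius R, 1 rad of latitude = R, so Δφ = ΔN / R = 240.0 / 6371000 = 3.7671e-05 rad = 7.770″.

Δφ = 7.77″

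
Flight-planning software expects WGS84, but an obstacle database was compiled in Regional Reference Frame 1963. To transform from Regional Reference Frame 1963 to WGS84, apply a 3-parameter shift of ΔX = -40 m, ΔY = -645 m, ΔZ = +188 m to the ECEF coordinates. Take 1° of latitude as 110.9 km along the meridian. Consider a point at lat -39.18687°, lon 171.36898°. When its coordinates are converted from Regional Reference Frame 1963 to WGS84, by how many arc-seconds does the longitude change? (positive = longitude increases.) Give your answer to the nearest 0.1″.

Δλ = 27.0″

sin φ = -0.631852, cos φ = 0.775089, sin λ = 0.150071, cos λ = -0.988675.
East component: ΔE = −sin λ·ΔX + cos λ·ΔY = −(0.150071)(-40) + (-0.988675)(-645) = 643.70 m.
1° of latitude spans 110900 m; at latitude φ, 1° of longitude spans that × cos φ = 85957.4 m, so Δλ = 643.70 / 85957.4 × 3600 = 26.959″.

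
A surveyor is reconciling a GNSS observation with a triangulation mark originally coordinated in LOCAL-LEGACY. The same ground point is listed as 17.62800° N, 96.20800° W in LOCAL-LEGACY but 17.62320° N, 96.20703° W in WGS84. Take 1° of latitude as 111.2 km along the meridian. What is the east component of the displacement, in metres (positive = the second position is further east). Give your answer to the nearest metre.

ΔE = 103 m

Δφ = 17.62320° − 17.62800° = -0.00480°; Δλ = -96.20703° − -96.20800° = +0.00097°.
ΔN = Δφ × 111200 = -533.8 m; ΔE = Δλ × 111200 × cos(17.62800°) = +0.00097 × 111200 × 0.953043 = 102.8 m.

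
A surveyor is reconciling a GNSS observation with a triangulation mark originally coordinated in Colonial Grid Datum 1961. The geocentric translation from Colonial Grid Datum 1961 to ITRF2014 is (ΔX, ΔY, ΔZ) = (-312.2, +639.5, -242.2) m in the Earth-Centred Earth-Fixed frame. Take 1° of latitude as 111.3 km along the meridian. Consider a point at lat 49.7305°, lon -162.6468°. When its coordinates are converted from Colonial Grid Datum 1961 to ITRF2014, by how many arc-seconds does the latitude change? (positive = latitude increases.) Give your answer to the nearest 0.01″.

Δφ = -7.71″

sin φ = 0.763013, cos φ = 0.646384, sin λ = -0.298261, cos λ = -0.954484.
North component: ΔN = −sin φ cos λ·ΔX − sin φ sin λ·ΔY + cos φ·ΔZ = −(0.763013)(-0.954484)(-312.2) − (0.763013)(-0.298261)(639.5) + (0.646384)(-242.2) = -238.39 m.
1° of latitude spans 111300 m, so Δφ = -238.39 / 111300 × 3600 = -7.711″.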